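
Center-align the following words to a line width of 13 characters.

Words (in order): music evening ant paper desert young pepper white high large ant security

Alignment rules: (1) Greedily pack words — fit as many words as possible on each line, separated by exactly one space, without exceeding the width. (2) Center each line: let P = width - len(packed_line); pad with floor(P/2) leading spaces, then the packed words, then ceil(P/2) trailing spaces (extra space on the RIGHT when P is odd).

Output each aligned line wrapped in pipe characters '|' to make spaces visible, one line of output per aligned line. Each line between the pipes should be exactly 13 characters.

Line 1: ['music', 'evening'] (min_width=13, slack=0)
Line 2: ['ant', 'paper'] (min_width=9, slack=4)
Line 3: ['desert', 'young'] (min_width=12, slack=1)
Line 4: ['pepper', 'white'] (min_width=12, slack=1)
Line 5: ['high', 'large'] (min_width=10, slack=3)
Line 6: ['ant', 'security'] (min_width=12, slack=1)

Answer: |music evening|
|  ant paper  |
|desert young |
|pepper white |
| high large  |
|ant security |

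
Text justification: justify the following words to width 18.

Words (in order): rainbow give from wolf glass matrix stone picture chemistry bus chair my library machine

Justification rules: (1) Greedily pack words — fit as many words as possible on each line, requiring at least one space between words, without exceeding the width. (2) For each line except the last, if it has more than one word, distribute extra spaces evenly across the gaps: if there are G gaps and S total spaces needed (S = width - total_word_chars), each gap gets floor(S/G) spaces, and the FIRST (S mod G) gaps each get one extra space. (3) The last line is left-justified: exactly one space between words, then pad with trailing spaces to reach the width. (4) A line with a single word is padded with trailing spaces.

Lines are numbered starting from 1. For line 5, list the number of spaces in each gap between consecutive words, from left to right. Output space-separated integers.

Line 1: ['rainbow', 'give', 'from'] (min_width=17, slack=1)
Line 2: ['wolf', 'glass', 'matrix'] (min_width=17, slack=1)
Line 3: ['stone', 'picture'] (min_width=13, slack=5)
Line 4: ['chemistry', 'bus'] (min_width=13, slack=5)
Line 5: ['chair', 'my', 'library'] (min_width=16, slack=2)
Line 6: ['machine'] (min_width=7, slack=11)

Answer: 2 2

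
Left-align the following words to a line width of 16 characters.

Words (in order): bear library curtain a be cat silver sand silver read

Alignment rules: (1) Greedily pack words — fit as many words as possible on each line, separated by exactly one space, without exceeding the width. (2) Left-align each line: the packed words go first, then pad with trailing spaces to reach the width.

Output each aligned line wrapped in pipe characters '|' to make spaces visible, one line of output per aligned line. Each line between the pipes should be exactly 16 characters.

Line 1: ['bear', 'library'] (min_width=12, slack=4)
Line 2: ['curtain', 'a', 'be', 'cat'] (min_width=16, slack=0)
Line 3: ['silver', 'sand'] (min_width=11, slack=5)
Line 4: ['silver', 'read'] (min_width=11, slack=5)

Answer: |bear library    |
|curtain a be cat|
|silver sand     |
|silver read     |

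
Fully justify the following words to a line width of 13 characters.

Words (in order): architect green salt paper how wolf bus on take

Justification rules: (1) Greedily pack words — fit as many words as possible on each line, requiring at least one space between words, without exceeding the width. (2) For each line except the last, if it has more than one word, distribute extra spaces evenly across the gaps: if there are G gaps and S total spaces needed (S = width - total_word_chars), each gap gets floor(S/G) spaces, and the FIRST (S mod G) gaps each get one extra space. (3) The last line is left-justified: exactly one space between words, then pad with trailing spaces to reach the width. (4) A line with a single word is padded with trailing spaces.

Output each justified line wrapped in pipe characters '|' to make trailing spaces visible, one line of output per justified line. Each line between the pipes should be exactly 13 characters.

Answer: |architect    |
|green    salt|
|paper     how|
|wolf  bus  on|
|take         |

Derivation:
Line 1: ['architect'] (min_width=9, slack=4)
Line 2: ['green', 'salt'] (min_width=10, slack=3)
Line 3: ['paper', 'how'] (min_width=9, slack=4)
Line 4: ['wolf', 'bus', 'on'] (min_width=11, slack=2)
Line 5: ['take'] (min_width=4, slack=9)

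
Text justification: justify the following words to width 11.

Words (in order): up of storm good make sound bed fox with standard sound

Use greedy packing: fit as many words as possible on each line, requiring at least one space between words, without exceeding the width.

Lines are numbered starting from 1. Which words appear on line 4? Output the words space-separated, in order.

Line 1: ['up', 'of', 'storm'] (min_width=11, slack=0)
Line 2: ['good', 'make'] (min_width=9, slack=2)
Line 3: ['sound', 'bed'] (min_width=9, slack=2)
Line 4: ['fox', 'with'] (min_width=8, slack=3)
Line 5: ['standard'] (min_width=8, slack=3)
Line 6: ['sound'] (min_width=5, slack=6)

Answer: fox with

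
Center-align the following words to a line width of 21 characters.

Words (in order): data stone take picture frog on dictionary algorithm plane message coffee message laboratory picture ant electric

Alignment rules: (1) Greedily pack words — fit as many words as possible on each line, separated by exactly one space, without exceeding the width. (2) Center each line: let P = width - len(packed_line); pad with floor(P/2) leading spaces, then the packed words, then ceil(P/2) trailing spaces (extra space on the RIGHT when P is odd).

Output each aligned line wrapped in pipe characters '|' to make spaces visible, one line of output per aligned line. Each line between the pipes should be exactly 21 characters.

Line 1: ['data', 'stone', 'take'] (min_width=15, slack=6)
Line 2: ['picture', 'frog', 'on'] (min_width=15, slack=6)
Line 3: ['dictionary', 'algorithm'] (min_width=20, slack=1)
Line 4: ['plane', 'message', 'coffee'] (min_width=20, slack=1)
Line 5: ['message', 'laboratory'] (min_width=18, slack=3)
Line 6: ['picture', 'ant', 'electric'] (min_width=20, slack=1)

Answer: |   data stone take   |
|   picture frog on   |
|dictionary algorithm |
|plane message coffee |
| message laboratory  |
|picture ant electric |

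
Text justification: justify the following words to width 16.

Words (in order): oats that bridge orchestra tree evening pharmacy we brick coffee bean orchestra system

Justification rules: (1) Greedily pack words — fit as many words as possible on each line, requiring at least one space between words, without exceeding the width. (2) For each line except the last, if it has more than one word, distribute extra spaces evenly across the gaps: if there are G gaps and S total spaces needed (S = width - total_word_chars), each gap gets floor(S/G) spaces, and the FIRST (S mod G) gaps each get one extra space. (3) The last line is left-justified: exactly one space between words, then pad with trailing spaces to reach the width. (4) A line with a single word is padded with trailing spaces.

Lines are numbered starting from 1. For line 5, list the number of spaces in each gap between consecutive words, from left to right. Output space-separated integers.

Line 1: ['oats', 'that', 'bridge'] (min_width=16, slack=0)
Line 2: ['orchestra', 'tree'] (min_width=14, slack=2)
Line 3: ['evening', 'pharmacy'] (min_width=16, slack=0)
Line 4: ['we', 'brick', 'coffee'] (min_width=15, slack=1)
Line 5: ['bean', 'orchestra'] (min_width=14, slack=2)
Line 6: ['system'] (min_width=6, slack=10)

Answer: 3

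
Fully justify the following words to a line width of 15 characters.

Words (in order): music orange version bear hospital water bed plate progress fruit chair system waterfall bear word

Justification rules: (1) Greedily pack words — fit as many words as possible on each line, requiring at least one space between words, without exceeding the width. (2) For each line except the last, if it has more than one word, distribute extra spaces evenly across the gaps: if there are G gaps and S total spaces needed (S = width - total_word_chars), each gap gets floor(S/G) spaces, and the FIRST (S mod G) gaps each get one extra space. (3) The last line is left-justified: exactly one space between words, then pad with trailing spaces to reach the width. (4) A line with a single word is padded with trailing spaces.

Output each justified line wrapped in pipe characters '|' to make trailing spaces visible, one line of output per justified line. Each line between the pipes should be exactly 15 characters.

Answer: |music    orange|
|version    bear|
|hospital  water|
|bed       plate|
|progress  fruit|
|chair    system|
|waterfall  bear|
|word           |

Derivation:
Line 1: ['music', 'orange'] (min_width=12, slack=3)
Line 2: ['version', 'bear'] (min_width=12, slack=3)
Line 3: ['hospital', 'water'] (min_width=14, slack=1)
Line 4: ['bed', 'plate'] (min_width=9, slack=6)
Line 5: ['progress', 'fruit'] (min_width=14, slack=1)
Line 6: ['chair', 'system'] (min_width=12, slack=3)
Line 7: ['waterfall', 'bear'] (min_width=14, slack=1)
Line 8: ['word'] (min_width=4, slack=11)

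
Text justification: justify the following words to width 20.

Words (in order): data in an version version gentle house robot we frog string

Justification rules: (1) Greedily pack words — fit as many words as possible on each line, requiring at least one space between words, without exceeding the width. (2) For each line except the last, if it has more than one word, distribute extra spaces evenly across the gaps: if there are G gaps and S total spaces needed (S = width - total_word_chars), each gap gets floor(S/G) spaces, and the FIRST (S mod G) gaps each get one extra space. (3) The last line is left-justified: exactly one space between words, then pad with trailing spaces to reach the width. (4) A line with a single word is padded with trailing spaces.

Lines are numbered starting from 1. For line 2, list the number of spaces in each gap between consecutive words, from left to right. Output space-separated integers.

Answer: 1 1

Derivation:
Line 1: ['data', 'in', 'an', 'version'] (min_width=18, slack=2)
Line 2: ['version', 'gentle', 'house'] (min_width=20, slack=0)
Line 3: ['robot', 'we', 'frog', 'string'] (min_width=20, slack=0)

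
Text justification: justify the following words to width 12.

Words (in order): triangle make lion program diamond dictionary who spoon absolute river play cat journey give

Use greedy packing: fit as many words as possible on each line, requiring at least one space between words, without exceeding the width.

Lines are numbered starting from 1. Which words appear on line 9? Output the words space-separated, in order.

Answer: cat journey

Derivation:
Line 1: ['triangle'] (min_width=8, slack=4)
Line 2: ['make', 'lion'] (min_width=9, slack=3)
Line 3: ['program'] (min_width=7, slack=5)
Line 4: ['diamond'] (min_width=7, slack=5)
Line 5: ['dictionary'] (min_width=10, slack=2)
Line 6: ['who', 'spoon'] (min_width=9, slack=3)
Line 7: ['absolute'] (min_width=8, slack=4)
Line 8: ['river', 'play'] (min_width=10, slack=2)
Line 9: ['cat', 'journey'] (min_width=11, slack=1)
Line 10: ['give'] (min_width=4, slack=8)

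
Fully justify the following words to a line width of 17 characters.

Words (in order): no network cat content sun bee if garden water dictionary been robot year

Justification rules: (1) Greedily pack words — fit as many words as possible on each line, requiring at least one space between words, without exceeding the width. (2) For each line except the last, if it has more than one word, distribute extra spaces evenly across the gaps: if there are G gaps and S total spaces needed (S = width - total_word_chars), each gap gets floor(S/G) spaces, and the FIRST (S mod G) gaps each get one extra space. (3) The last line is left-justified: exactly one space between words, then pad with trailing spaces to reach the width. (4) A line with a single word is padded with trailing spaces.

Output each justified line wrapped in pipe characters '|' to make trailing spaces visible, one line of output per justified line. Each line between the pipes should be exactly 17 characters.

Line 1: ['no', 'network', 'cat'] (min_width=14, slack=3)
Line 2: ['content', 'sun', 'bee'] (min_width=15, slack=2)
Line 3: ['if', 'garden', 'water'] (min_width=15, slack=2)
Line 4: ['dictionary', 'been'] (min_width=15, slack=2)
Line 5: ['robot', 'year'] (min_width=10, slack=7)

Answer: |no   network  cat|
|content  sun  bee|
|if  garden  water|
|dictionary   been|
|robot year       |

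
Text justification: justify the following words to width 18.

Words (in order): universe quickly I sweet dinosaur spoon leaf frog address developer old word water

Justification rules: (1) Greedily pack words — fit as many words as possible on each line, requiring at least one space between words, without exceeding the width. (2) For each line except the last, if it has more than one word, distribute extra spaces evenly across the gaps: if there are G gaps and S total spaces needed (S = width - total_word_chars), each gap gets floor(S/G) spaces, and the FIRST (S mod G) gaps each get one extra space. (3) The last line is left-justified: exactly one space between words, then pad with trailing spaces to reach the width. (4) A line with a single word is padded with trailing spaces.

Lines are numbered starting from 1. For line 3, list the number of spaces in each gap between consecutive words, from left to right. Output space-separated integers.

Line 1: ['universe', 'quickly', 'I'] (min_width=18, slack=0)
Line 2: ['sweet', 'dinosaur'] (min_width=14, slack=4)
Line 3: ['spoon', 'leaf', 'frog'] (min_width=15, slack=3)
Line 4: ['address', 'developer'] (min_width=17, slack=1)
Line 5: ['old', 'word', 'water'] (min_width=14, slack=4)

Answer: 3 2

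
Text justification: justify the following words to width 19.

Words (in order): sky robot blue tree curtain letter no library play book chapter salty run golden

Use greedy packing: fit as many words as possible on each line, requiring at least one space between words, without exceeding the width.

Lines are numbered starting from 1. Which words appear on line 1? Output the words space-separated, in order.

Answer: sky robot blue tree

Derivation:
Line 1: ['sky', 'robot', 'blue', 'tree'] (min_width=19, slack=0)
Line 2: ['curtain', 'letter', 'no'] (min_width=17, slack=2)
Line 3: ['library', 'play', 'book'] (min_width=17, slack=2)
Line 4: ['chapter', 'salty', 'run'] (min_width=17, slack=2)
Line 5: ['golden'] (min_width=6, slack=13)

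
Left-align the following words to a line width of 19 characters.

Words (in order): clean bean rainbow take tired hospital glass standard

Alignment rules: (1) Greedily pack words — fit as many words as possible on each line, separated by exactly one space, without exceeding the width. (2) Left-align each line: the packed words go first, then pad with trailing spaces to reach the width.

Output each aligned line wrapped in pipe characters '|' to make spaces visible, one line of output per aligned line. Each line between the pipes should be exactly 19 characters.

Answer: |clean bean rainbow |
|take tired hospital|
|glass standard     |

Derivation:
Line 1: ['clean', 'bean', 'rainbow'] (min_width=18, slack=1)
Line 2: ['take', 'tired', 'hospital'] (min_width=19, slack=0)
Line 3: ['glass', 'standard'] (min_width=14, slack=5)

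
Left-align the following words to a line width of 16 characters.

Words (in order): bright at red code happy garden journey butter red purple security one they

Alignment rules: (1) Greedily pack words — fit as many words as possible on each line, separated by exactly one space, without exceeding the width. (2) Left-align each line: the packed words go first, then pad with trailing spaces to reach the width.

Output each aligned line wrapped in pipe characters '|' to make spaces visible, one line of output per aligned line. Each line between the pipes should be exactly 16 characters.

Line 1: ['bright', 'at', 'red'] (min_width=13, slack=3)
Line 2: ['code', 'happy'] (min_width=10, slack=6)
Line 3: ['garden', 'journey'] (min_width=14, slack=2)
Line 4: ['butter', 'red'] (min_width=10, slack=6)
Line 5: ['purple', 'security'] (min_width=15, slack=1)
Line 6: ['one', 'they'] (min_width=8, slack=8)

Answer: |bright at red   |
|code happy      |
|garden journey  |
|butter red      |
|purple security |
|one they        |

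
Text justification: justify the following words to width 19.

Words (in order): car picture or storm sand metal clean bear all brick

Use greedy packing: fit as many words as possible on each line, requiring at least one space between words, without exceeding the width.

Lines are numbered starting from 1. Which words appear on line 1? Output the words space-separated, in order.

Answer: car picture or

Derivation:
Line 1: ['car', 'picture', 'or'] (min_width=14, slack=5)
Line 2: ['storm', 'sand', 'metal'] (min_width=16, slack=3)
Line 3: ['clean', 'bear', 'all'] (min_width=14, slack=5)
Line 4: ['brick'] (min_width=5, slack=14)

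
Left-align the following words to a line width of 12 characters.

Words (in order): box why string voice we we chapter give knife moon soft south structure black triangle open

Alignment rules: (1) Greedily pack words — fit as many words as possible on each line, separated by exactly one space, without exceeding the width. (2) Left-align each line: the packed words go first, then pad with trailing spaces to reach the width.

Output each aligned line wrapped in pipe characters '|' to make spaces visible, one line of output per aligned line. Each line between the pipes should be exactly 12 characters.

Answer: |box why     |
|string voice|
|we we       |
|chapter give|
|knife moon  |
|soft south  |
|structure   |
|black       |
|triangle    |
|open        |

Derivation:
Line 1: ['box', 'why'] (min_width=7, slack=5)
Line 2: ['string', 'voice'] (min_width=12, slack=0)
Line 3: ['we', 'we'] (min_width=5, slack=7)
Line 4: ['chapter', 'give'] (min_width=12, slack=0)
Line 5: ['knife', 'moon'] (min_width=10, slack=2)
Line 6: ['soft', 'south'] (min_width=10, slack=2)
Line 7: ['structure'] (min_width=9, slack=3)
Line 8: ['black'] (min_width=5, slack=7)
Line 9: ['triangle'] (min_width=8, slack=4)
Line 10: ['open'] (min_width=4, slack=8)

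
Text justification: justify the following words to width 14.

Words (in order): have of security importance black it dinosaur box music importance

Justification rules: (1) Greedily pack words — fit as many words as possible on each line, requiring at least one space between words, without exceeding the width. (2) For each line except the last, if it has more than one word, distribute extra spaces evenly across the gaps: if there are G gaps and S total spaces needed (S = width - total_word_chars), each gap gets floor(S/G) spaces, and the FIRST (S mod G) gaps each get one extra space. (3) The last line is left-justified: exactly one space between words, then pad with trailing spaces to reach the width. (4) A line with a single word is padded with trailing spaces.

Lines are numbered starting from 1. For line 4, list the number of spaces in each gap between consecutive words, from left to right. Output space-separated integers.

Line 1: ['have', 'of'] (min_width=7, slack=7)
Line 2: ['security'] (min_width=8, slack=6)
Line 3: ['importance'] (min_width=10, slack=4)
Line 4: ['black', 'it'] (min_width=8, slack=6)
Line 5: ['dinosaur', 'box'] (min_width=12, slack=2)
Line 6: ['music'] (min_width=5, slack=9)
Line 7: ['importance'] (min_width=10, slack=4)

Answer: 7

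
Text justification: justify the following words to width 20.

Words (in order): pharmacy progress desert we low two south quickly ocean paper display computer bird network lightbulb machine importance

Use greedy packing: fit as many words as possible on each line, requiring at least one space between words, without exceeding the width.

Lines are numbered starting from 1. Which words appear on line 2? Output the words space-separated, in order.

Answer: desert we low two

Derivation:
Line 1: ['pharmacy', 'progress'] (min_width=17, slack=3)
Line 2: ['desert', 'we', 'low', 'two'] (min_width=17, slack=3)
Line 3: ['south', 'quickly', 'ocean'] (min_width=19, slack=1)
Line 4: ['paper', 'display'] (min_width=13, slack=7)
Line 5: ['computer', 'bird'] (min_width=13, slack=7)
Line 6: ['network', 'lightbulb'] (min_width=17, slack=3)
Line 7: ['machine', 'importance'] (min_width=18, slack=2)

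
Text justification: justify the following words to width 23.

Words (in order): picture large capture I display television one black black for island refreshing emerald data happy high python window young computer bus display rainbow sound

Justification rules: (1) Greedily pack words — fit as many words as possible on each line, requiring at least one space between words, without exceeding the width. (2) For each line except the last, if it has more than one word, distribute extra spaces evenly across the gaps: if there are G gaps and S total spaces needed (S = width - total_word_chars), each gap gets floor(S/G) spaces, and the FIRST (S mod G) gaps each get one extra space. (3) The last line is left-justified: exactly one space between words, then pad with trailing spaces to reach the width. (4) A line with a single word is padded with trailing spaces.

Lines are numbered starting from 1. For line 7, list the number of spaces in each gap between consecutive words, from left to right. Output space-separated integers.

Line 1: ['picture', 'large', 'capture', 'I'] (min_width=23, slack=0)
Line 2: ['display', 'television', 'one'] (min_width=22, slack=1)
Line 3: ['black', 'black', 'for', 'island'] (min_width=22, slack=1)
Line 4: ['refreshing', 'emerald', 'data'] (min_width=23, slack=0)
Line 5: ['happy', 'high', 'python'] (min_width=17, slack=6)
Line 6: ['window', 'young', 'computer'] (min_width=21, slack=2)
Line 7: ['bus', 'display', 'rainbow'] (min_width=19, slack=4)
Line 8: ['sound'] (min_width=5, slack=18)

Answer: 3 3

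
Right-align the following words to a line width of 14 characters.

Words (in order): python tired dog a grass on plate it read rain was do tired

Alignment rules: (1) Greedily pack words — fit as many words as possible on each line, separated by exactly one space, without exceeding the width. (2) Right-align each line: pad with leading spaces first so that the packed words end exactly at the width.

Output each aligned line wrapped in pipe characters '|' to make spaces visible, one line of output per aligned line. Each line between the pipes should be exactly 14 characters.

Answer: |  python tired|
|dog a grass on|
| plate it read|
|   rain was do|
|         tired|

Derivation:
Line 1: ['python', 'tired'] (min_width=12, slack=2)
Line 2: ['dog', 'a', 'grass', 'on'] (min_width=14, slack=0)
Line 3: ['plate', 'it', 'read'] (min_width=13, slack=1)
Line 4: ['rain', 'was', 'do'] (min_width=11, slack=3)
Line 5: ['tired'] (min_width=5, slack=9)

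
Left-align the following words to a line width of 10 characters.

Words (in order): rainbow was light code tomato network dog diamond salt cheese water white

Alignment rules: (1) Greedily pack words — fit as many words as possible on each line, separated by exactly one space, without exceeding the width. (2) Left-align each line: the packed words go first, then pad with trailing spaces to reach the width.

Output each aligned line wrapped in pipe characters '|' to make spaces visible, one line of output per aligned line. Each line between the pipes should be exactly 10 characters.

Line 1: ['rainbow'] (min_width=7, slack=3)
Line 2: ['was', 'light'] (min_width=9, slack=1)
Line 3: ['code'] (min_width=4, slack=6)
Line 4: ['tomato'] (min_width=6, slack=4)
Line 5: ['network'] (min_width=7, slack=3)
Line 6: ['dog'] (min_width=3, slack=7)
Line 7: ['diamond'] (min_width=7, slack=3)
Line 8: ['salt'] (min_width=4, slack=6)
Line 9: ['cheese'] (min_width=6, slack=4)
Line 10: ['water'] (min_width=5, slack=5)
Line 11: ['white'] (min_width=5, slack=5)

Answer: |rainbow   |
|was light |
|code      |
|tomato    |
|network   |
|dog       |
|diamond   |
|salt      |
|cheese    |
|water     |
|white     |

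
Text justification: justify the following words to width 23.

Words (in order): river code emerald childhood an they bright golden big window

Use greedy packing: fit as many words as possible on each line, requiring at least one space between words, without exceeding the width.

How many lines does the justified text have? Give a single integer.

Line 1: ['river', 'code', 'emerald'] (min_width=18, slack=5)
Line 2: ['childhood', 'an', 'they'] (min_width=17, slack=6)
Line 3: ['bright', 'golden', 'big'] (min_width=17, slack=6)
Line 4: ['window'] (min_width=6, slack=17)
Total lines: 4

Answer: 4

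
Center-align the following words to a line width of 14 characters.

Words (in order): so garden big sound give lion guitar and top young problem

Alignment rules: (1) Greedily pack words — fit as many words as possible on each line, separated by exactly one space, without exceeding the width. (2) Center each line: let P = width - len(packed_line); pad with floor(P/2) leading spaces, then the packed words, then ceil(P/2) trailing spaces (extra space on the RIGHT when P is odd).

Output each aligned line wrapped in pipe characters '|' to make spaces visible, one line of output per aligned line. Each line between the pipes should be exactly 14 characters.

Answer: |so garden big |
|  sound give  |
| lion guitar  |
|and top young |
|   problem    |

Derivation:
Line 1: ['so', 'garden', 'big'] (min_width=13, slack=1)
Line 2: ['sound', 'give'] (min_width=10, slack=4)
Line 3: ['lion', 'guitar'] (min_width=11, slack=3)
Line 4: ['and', 'top', 'young'] (min_width=13, slack=1)
Line 5: ['problem'] (min_width=7, slack=7)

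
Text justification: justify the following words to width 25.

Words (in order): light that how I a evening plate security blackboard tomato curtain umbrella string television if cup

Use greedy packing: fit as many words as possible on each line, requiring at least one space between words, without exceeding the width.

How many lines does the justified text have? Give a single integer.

Answer: 5

Derivation:
Line 1: ['light', 'that', 'how', 'I', 'a'] (min_width=18, slack=7)
Line 2: ['evening', 'plate', 'security'] (min_width=22, slack=3)
Line 3: ['blackboard', 'tomato', 'curtain'] (min_width=25, slack=0)
Line 4: ['umbrella', 'string'] (min_width=15, slack=10)
Line 5: ['television', 'if', 'cup'] (min_width=17, slack=8)
Total lines: 5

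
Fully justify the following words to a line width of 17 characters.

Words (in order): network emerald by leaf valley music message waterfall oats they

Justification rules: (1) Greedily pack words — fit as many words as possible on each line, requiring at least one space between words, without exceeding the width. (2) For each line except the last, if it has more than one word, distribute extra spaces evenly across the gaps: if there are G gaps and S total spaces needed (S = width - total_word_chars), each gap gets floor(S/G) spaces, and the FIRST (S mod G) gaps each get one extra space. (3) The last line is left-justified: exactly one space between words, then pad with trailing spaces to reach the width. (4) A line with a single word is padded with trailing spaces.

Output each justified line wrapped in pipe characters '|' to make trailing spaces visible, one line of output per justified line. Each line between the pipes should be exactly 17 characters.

Line 1: ['network', 'emerald'] (min_width=15, slack=2)
Line 2: ['by', 'leaf', 'valley'] (min_width=14, slack=3)
Line 3: ['music', 'message'] (min_width=13, slack=4)
Line 4: ['waterfall', 'oats'] (min_width=14, slack=3)
Line 5: ['they'] (min_width=4, slack=13)

Answer: |network   emerald|
|by   leaf  valley|
|music     message|
|waterfall    oats|
|they             |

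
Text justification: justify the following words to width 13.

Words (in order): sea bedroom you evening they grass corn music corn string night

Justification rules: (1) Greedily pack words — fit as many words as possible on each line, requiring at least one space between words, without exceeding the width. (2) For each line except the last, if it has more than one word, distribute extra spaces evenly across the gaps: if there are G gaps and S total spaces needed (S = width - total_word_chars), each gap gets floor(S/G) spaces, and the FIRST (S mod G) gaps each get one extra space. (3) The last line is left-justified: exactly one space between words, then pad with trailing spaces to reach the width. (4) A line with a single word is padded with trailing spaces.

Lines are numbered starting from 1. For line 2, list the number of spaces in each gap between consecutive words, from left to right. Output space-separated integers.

Line 1: ['sea', 'bedroom'] (min_width=11, slack=2)
Line 2: ['you', 'evening'] (min_width=11, slack=2)
Line 3: ['they', 'grass'] (min_width=10, slack=3)
Line 4: ['corn', 'music'] (min_width=10, slack=3)
Line 5: ['corn', 'string'] (min_width=11, slack=2)
Line 6: ['night'] (min_width=5, slack=8)

Answer: 3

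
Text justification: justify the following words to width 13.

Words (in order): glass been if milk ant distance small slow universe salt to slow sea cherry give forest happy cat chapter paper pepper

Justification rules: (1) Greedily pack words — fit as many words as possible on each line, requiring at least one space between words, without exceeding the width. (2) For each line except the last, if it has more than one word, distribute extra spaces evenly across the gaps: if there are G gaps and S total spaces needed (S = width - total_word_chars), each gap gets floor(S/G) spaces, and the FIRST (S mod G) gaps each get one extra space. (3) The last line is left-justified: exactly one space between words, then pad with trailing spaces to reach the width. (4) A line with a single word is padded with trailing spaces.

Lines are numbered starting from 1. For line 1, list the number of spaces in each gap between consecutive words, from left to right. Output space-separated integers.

Line 1: ['glass', 'been', 'if'] (min_width=13, slack=0)
Line 2: ['milk', 'ant'] (min_width=8, slack=5)
Line 3: ['distance'] (min_width=8, slack=5)
Line 4: ['small', 'slow'] (min_width=10, slack=3)
Line 5: ['universe', 'salt'] (min_width=13, slack=0)
Line 6: ['to', 'slow', 'sea'] (min_width=11, slack=2)
Line 7: ['cherry', 'give'] (min_width=11, slack=2)
Line 8: ['forest', 'happy'] (min_width=12, slack=1)
Line 9: ['cat', 'chapter'] (min_width=11, slack=2)
Line 10: ['paper', 'pepper'] (min_width=12, slack=1)

Answer: 1 1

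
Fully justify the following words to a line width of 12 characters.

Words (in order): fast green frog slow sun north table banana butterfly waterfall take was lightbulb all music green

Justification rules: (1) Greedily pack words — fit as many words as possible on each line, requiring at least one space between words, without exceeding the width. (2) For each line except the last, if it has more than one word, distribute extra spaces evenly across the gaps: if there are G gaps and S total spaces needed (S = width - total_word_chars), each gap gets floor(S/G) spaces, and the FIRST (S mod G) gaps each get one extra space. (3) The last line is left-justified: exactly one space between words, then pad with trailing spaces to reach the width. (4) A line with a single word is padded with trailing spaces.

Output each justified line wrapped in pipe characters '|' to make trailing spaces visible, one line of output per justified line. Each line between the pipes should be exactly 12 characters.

Line 1: ['fast', 'green'] (min_width=10, slack=2)
Line 2: ['frog', 'slow'] (min_width=9, slack=3)
Line 3: ['sun', 'north'] (min_width=9, slack=3)
Line 4: ['table', 'banana'] (min_width=12, slack=0)
Line 5: ['butterfly'] (min_width=9, slack=3)
Line 6: ['waterfall'] (min_width=9, slack=3)
Line 7: ['take', 'was'] (min_width=8, slack=4)
Line 8: ['lightbulb'] (min_width=9, slack=3)
Line 9: ['all', 'music'] (min_width=9, slack=3)
Line 10: ['green'] (min_width=5, slack=7)

Answer: |fast   green|
|frog    slow|
|sun    north|
|table banana|
|butterfly   |
|waterfall   |
|take     was|
|lightbulb   |
|all    music|
|green       |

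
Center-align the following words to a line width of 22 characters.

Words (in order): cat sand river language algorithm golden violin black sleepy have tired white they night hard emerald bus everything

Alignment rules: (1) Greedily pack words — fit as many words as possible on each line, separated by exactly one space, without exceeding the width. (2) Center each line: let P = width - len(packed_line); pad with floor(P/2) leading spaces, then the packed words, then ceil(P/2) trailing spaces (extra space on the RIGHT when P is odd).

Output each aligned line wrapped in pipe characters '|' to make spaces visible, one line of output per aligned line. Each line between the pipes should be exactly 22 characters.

Line 1: ['cat', 'sand', 'river'] (min_width=14, slack=8)
Line 2: ['language', 'algorithm'] (min_width=18, slack=4)
Line 3: ['golden', 'violin', 'black'] (min_width=19, slack=3)
Line 4: ['sleepy', 'have', 'tired'] (min_width=17, slack=5)
Line 5: ['white', 'they', 'night', 'hard'] (min_width=21, slack=1)
Line 6: ['emerald', 'bus', 'everything'] (min_width=22, slack=0)

Answer: |    cat sand river    |
|  language algorithm  |
| golden violin black  |
|  sleepy have tired   |
|white they night hard |
|emerald bus everything|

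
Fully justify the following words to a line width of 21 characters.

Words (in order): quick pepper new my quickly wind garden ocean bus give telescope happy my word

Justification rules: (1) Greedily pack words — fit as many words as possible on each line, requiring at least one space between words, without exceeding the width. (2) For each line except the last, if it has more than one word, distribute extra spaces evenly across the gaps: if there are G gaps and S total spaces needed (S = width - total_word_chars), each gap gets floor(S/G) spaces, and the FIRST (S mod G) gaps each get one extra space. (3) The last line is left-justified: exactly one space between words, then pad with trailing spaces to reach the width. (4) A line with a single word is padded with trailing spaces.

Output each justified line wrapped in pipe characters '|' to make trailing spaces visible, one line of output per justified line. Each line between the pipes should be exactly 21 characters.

Answer: |quick  pepper  new my|
|quickly  wind  garden|
|ocean     bus    give|
|telescope   happy  my|
|word                 |

Derivation:
Line 1: ['quick', 'pepper', 'new', 'my'] (min_width=19, slack=2)
Line 2: ['quickly', 'wind', 'garden'] (min_width=19, slack=2)
Line 3: ['ocean', 'bus', 'give'] (min_width=14, slack=7)
Line 4: ['telescope', 'happy', 'my'] (min_width=18, slack=3)
Line 5: ['word'] (min_width=4, slack=17)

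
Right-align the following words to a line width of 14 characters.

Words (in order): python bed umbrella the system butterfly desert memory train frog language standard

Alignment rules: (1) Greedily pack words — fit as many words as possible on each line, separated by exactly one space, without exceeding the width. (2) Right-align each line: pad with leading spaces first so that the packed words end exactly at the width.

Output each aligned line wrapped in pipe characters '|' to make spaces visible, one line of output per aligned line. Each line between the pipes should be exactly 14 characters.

Answer: |    python bed|
|  umbrella the|
|        system|
|     butterfly|
| desert memory|
|    train frog|
|      language|
|      standard|

Derivation:
Line 1: ['python', 'bed'] (min_width=10, slack=4)
Line 2: ['umbrella', 'the'] (min_width=12, slack=2)
Line 3: ['system'] (min_width=6, slack=8)
Line 4: ['butterfly'] (min_width=9, slack=5)
Line 5: ['desert', 'memory'] (min_width=13, slack=1)
Line 6: ['train', 'frog'] (min_width=10, slack=4)
Line 7: ['language'] (min_width=8, slack=6)
Line 8: ['standard'] (min_width=8, slack=6)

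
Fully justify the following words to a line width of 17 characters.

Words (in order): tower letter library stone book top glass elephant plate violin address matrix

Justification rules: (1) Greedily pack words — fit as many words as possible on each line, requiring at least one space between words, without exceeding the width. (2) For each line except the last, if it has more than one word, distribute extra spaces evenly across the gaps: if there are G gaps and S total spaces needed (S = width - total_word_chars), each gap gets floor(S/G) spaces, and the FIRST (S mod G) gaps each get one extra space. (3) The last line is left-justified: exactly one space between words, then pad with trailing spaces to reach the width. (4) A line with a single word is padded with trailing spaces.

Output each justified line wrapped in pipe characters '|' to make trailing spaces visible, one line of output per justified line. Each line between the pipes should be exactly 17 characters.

Line 1: ['tower', 'letter'] (min_width=12, slack=5)
Line 2: ['library', 'stone'] (min_width=13, slack=4)
Line 3: ['book', 'top', 'glass'] (min_width=14, slack=3)
Line 4: ['elephant', 'plate'] (min_width=14, slack=3)
Line 5: ['violin', 'address'] (min_width=14, slack=3)
Line 6: ['matrix'] (min_width=6, slack=11)

Answer: |tower      letter|
|library     stone|
|book   top  glass|
|elephant    plate|
|violin    address|
|matrix           |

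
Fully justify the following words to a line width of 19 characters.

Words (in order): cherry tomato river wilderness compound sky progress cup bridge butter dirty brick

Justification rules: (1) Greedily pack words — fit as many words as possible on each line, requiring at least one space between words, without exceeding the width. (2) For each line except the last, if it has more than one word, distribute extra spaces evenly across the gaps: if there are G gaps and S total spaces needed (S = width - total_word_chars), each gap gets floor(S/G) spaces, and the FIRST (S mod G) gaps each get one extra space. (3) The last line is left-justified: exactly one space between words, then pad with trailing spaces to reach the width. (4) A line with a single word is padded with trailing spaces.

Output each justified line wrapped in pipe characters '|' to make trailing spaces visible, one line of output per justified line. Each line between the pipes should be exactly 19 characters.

Line 1: ['cherry', 'tomato', 'river'] (min_width=19, slack=0)
Line 2: ['wilderness', 'compound'] (min_width=19, slack=0)
Line 3: ['sky', 'progress', 'cup'] (min_width=16, slack=3)
Line 4: ['bridge', 'butter', 'dirty'] (min_width=19, slack=0)
Line 5: ['brick'] (min_width=5, slack=14)

Answer: |cherry tomato river|
|wilderness compound|
|sky   progress  cup|
|bridge butter dirty|
|brick              |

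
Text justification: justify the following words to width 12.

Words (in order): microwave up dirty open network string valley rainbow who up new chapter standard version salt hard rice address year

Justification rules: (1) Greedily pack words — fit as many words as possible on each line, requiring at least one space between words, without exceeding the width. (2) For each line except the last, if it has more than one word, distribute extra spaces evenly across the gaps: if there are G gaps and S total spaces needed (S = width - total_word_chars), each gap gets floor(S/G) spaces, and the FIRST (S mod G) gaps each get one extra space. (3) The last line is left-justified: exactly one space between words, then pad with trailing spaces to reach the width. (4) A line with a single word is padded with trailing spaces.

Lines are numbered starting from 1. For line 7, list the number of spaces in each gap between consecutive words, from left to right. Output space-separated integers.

Line 1: ['microwave', 'up'] (min_width=12, slack=0)
Line 2: ['dirty', 'open'] (min_width=10, slack=2)
Line 3: ['network'] (min_width=7, slack=5)
Line 4: ['string'] (min_width=6, slack=6)
Line 5: ['valley'] (min_width=6, slack=6)
Line 6: ['rainbow', 'who'] (min_width=11, slack=1)
Line 7: ['up', 'new'] (min_width=6, slack=6)
Line 8: ['chapter'] (min_width=7, slack=5)
Line 9: ['standard'] (min_width=8, slack=4)
Line 10: ['version', 'salt'] (min_width=12, slack=0)
Line 11: ['hard', 'rice'] (min_width=9, slack=3)
Line 12: ['address', 'year'] (min_width=12, slack=0)

Answer: 7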